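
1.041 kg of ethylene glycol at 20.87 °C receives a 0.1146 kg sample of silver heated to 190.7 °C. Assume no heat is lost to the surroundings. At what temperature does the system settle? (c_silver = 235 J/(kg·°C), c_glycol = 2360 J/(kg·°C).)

T_f ≈ 22.7 °C

T_f is the heat-capacity-weighted average of the initial temperatures:
T_f = (26.93*190.7 + 2456.8*20.87) / (26.93 + 2456.8)
    = 56408 / 2483.7 ≈ 22.71 °C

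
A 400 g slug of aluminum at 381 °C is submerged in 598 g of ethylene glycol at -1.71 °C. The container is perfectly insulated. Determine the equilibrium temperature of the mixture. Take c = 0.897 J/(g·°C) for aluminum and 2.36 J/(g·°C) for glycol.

Let T be the final temperature. ΣQ_i = 0:
400·0.897·(T − 381) + 598·2.36·(T − (-1.71)) = 0
358.8(T − 381) + 1411.3(T − (-1.71)) = 0
1770.1 T = 134290
T ≈ 75.87 °C

T_f ≈ 75.9 °C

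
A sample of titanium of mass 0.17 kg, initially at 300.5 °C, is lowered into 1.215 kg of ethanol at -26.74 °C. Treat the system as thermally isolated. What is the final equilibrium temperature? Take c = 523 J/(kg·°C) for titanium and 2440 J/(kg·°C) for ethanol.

T_f ≈ -17.2 °C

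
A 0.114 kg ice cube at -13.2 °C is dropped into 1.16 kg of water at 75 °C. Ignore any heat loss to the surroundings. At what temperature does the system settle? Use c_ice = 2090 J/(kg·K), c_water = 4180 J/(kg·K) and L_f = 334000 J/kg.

T_f ≈ 60.5 °C

Setting the total heat transfer to zero:
warm ice to 0 °C: 0.114·2090·(0 − (-13.2)) = 3145
  latent heat to melt: 0.114·334000 = 38076
  meltwater 0→T: 0.114·4180·T = 476.52 T
  water cools: 1.16·4180·(T − 75) = 4848.8(T − 75)
5325.3 T = 363660 − 41221 = 322439
T ≈ 60.55 °C (positive, so assuming full melt was valid).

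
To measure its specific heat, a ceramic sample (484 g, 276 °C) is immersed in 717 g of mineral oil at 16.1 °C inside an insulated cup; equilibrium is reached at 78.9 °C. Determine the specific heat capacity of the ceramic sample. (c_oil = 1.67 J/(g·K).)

c ≈ 0.788 J/(g·K)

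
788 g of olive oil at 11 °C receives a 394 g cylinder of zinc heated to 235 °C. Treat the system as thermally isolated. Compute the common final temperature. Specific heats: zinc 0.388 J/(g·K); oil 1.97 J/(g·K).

T_f ≈ 31.1 °C

Taking heat into each body as positive, Σ m c ΔT = 0:
394·0.388·(T − 235) + 788·1.97·(T − 11) = 0
1705.2 T = 53001
T ≈ 31.08 °C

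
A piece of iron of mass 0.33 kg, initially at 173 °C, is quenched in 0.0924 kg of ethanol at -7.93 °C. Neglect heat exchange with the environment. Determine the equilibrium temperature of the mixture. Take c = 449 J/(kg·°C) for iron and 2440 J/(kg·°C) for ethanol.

Setting the total heat transfer to zero:
0.33*449*(T − 173) + 0.0924*2440*(T − (-7.93)) = 0
148.17(T − 173) + 225.46(T − (-7.93)) = 0
(148.17 + 225.46) T = 148.17*173 + 225.46*(-7.93)
T = 23846 / 373.63 = 63.8 °C

T_f ≈ 63.8 °C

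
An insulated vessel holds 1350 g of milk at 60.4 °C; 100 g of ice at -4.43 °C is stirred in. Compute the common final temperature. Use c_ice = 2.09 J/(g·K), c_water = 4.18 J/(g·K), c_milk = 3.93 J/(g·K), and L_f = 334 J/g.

Energy balance with sensible and latent terms:
ice -4.43→0 °C: 100×2.09×4.43 = 925.87; latent heat to melt: 100×334 = 33400; warm the meltwater: 418 T; milk: 5305.5(T − 60.4)
5723.5 T = 320452 − 34326 = 286126
T ≈ 49.99 °C — above 0 °C, consistent with complete melting.

T_f ≈ 50.0 °C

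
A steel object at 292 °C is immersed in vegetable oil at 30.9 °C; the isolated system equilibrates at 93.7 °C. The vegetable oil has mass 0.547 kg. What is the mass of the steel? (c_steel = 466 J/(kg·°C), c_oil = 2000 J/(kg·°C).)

Taking heat into each body as positive, Σ m c ΔT = 0:
m×466×(93.7 − 292) + 0.547×2000×(93.7 − 30.9) = 0
-92408 m = -68703
m = -68703/-92408 ≈ 0.7435 kg

m ≈ 0.743 kg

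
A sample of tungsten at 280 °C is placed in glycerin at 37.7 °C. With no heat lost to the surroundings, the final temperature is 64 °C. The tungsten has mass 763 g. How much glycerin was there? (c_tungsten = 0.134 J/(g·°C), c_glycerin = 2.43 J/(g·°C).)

|Q_tungsten| = |Q_glycerin|:
763×0.134×(280 − 64) = m×2.43×(64 − 37.7)
63.91 m = 22084  ⇒  m ≈ 345.6 g

m ≈ 346 g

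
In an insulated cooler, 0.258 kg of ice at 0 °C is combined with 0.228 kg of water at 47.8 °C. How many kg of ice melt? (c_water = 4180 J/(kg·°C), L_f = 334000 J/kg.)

m_melted ≈ 0.136 kg

Cooling the water to 0 °C releases 0.228×4180×47.8 = 45555 J.
Melting all 0.258 kg of ice would need 0.258×334000 = 86172 J.
45555 J < 86172 J, so only part of the ice melts and the system sits at 0 °C.
m_melted×334000 = 45555  ⇒  m_melted ≈ 0.1364 kg.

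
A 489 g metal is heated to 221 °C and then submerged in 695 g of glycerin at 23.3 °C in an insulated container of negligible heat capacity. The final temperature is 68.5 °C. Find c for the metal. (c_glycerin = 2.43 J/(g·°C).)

c ≈ 1.02 J/(g·°C)

m_s c (T_s − T_f) = m_glycerin c_glycerin (T_f − T_0):
489·c·(221 − 68.5) = 695·2.43·(68.5 − 23.3)
74572 c = 76336  ⇒  c ≈ 1.024 J/(g·°C)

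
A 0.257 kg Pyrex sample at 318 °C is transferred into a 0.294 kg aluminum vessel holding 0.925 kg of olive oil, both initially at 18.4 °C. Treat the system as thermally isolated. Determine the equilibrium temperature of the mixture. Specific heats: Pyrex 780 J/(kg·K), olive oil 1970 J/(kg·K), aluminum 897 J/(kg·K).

T_f is the heat-capacity-weighted average of the initial temperatures:
T_f = (200.46*318 + 1822.2*18.4 + 263.72*18.4) / (200.46 + 1822.2 + 263.72)
    = 102128 / 2286.4 ≈ 44.67 °C

T_f ≈ 44.7 °C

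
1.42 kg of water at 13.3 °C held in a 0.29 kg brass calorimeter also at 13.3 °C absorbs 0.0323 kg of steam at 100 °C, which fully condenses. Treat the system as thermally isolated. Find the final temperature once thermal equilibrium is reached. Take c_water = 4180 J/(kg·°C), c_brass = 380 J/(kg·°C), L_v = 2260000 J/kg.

T_f ≈ 27.0 °C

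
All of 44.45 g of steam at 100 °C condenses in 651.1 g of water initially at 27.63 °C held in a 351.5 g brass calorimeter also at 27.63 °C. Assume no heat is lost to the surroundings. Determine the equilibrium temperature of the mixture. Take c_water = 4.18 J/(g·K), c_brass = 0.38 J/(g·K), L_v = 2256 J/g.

T_f ≈ 65.0 °C

Conservation of energy gives ΣQ = 0:
condense steam: −44.45×2256 = −100279; condensate cools 100→T: 44.45×4.18×(T − 100) = 185.8(T − 100); original water: 2721.6(T − 27.63); cup: 133.57(T − 27.63)
3041 T = 100279 + 18580 + 78888 = 197748
T ≈ 65.03 °C (< 100 °C, so full condensation is consistent).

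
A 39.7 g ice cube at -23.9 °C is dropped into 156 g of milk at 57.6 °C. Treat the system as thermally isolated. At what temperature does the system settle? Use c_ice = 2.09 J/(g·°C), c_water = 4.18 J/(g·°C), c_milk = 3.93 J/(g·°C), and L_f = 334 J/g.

T_f ≈ 25.8 °C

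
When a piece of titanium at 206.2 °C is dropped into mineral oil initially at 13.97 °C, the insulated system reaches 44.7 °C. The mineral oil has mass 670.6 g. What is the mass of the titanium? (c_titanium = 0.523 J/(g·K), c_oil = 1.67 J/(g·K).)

|Q_titanium| = |Q_oil|:
m·0.523·(206.2 − 44.7) = 670.6·1.67·(44.7 − 13.97)
84.46 m = 34415  ⇒  m ≈ 407.4 g

m ≈ 407 g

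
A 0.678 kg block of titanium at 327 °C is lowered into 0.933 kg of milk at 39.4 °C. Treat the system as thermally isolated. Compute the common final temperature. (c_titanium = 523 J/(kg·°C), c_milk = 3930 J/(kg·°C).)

Taking heat into each body as positive, Σ m c ΔT = 0:
0.678·523·(T − 327) + 0.933·3930·(T − 39.4) = 0
4021.3 T = 260420
T ≈ 64.76 °C

T_f ≈ 64.8 °C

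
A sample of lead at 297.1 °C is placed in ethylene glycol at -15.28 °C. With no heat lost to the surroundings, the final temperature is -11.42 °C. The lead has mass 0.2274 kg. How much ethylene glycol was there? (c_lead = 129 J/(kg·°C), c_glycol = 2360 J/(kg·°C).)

Energy conservation, ΣQ = 0:
0.2274·129·(-11.42 − 297.1) + m·2360·(-11.42 − (-15.28)) = 0
9109.6 m = 9050.3
m = 9050.3/9109.6 ≈ 0.9935 kg

m ≈ 0.993 kg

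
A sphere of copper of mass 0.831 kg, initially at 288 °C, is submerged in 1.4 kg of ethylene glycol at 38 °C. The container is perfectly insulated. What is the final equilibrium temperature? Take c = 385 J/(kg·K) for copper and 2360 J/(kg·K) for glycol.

T_f ≈ 60.1 °C

|Q_copper| = |Q_glycol|:
0.831*385*(288 − T) = 1.4*2360*(T − 38)
319.94(288 − T) = 3304(T − 38)
3623.9 T = 217693  ⇒  T ≈ 60.07 °C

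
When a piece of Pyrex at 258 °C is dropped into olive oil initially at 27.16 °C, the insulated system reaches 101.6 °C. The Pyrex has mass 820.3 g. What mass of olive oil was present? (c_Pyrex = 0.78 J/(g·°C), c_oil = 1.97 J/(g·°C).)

Taking heat into each body as positive, Σ m c ΔT = 0:
820.3·0.78·(101.6 − 258) + m·1.97·(101.6 − 27.16) = 0
146.65 m = 100070
m = 100070/146.65 ≈ 682.4 g

m ≈ 682 g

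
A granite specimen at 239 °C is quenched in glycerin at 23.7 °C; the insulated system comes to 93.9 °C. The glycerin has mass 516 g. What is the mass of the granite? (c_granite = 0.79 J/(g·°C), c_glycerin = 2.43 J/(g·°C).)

Let T be the final temperature. ΣQ_i = 0:
m×0.79×(93.9 − 239) + 516×2.43×(93.9 − 23.7) = 0
-114.63 m = -88022
m = -88022/-114.63 ≈ 767.9 g

m ≈ 768 g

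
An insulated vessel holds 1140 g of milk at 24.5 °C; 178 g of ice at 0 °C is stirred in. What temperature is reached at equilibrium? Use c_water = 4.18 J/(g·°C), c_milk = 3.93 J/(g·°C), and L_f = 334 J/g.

T_f ≈ 9.6 °C

Setting the total heat transfer to zero:
latent heat to melt: 178×334 = 59452
  meltwater 0→T: 178×4.18×T = 744.04 T
  milk cools: 1140×3.93×(T − 24.5) = 4480.2(T − 24.5)
5224.2 T = 109765 − 59452 = 50313
T ≈ 9.63 °C — above 0 °C, consistent with complete melting.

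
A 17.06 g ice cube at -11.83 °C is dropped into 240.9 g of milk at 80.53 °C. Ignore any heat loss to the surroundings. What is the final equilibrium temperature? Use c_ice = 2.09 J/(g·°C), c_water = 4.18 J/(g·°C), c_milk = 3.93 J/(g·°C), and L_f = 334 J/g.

Net heat exchanged in the isolated system is zero:
ice -11.83→0 °C: 17.06·2.09·11.83 = 421.8; fusion: m_ice L_f = 17.06·334 = 5698; meltwater 0→T: 17.06·4.18·T = 71.31 T; milk: 946.74(T − 80.53)
1018 T = 76241 − 6119.8 = 70121
T ≈ 68.88 °C — above 0 °C, consistent with complete melting.

T_f ≈ 68.9 °C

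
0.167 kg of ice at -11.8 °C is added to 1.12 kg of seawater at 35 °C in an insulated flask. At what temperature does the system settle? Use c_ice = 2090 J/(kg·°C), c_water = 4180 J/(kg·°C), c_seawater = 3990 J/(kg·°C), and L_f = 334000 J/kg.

Let T be the final temperature. ΣQ_i = 0:
warm ice to 0 °C: 0.167·2090·(0 − (-11.8)) = 4118.6; melt ice: 0.167·334000 = 55778; meltwater 0→T: 0.167·4180·T = 698.06 T; seawater cools: 1.12·3990·(T − 35) = 4468.8(T − 35)
5166.9 T = 156408 − 59897 = 96511
T ≈ 18.68 °C. Since T > 0 °C, the all-ice-melts assumption holds.

T_f ≈ 18.7 °C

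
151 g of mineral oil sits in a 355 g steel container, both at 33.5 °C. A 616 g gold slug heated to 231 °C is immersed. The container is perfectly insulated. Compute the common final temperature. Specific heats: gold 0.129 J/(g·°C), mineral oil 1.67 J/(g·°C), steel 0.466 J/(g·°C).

T_f ≈ 65.1 °C

Let T be the final temperature. ΣQ_i = 0:
616·0.129·(T − 231) + 151·1.67·(T − 33.5) + 355·0.466·(T − 33.5) = 0
497.06 T = 32346
T = 32346 / 497.06 = 65.1 °C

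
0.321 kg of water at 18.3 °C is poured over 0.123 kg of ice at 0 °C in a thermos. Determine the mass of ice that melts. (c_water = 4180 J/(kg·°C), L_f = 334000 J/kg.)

m_melted ≈ 0.0735 kg

Water can give up m c ΔT = 0.321×4180×18.3 = 24555 J before reaching 0 °C.
Melting all 0.123 kg of ice would need 0.123×334000 = 41082 J.
That's not enough to melt it all — equilibrium is at 0 °C with ice remaining.
Mass melted = 24555/334000 ≈ 0.07352 kg.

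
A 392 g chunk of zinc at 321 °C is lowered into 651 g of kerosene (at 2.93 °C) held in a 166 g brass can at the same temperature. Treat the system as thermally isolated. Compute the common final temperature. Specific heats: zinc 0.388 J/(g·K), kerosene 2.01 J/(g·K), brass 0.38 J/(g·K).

T_f = Σ m_i c_i T_i / Σ m_i c_i:
T_f = (152.1·321 + 1308.5·2.93 + 63.08·2.93) / (152.1 + 1308.5 + 63.08)
    = 52842 / 1523.7 ≈ 34.68 °C

T_f ≈ 34.7 °C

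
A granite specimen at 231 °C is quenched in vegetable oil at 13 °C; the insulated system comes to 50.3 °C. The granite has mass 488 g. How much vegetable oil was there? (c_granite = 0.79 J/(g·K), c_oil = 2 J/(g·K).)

m ≈ 934 g

Heat lost by the granite = heat gained by the oil:
488×0.79×(231 − 50.3) = m×2×(50.3 − 13)
74.6 m = 69663  ⇒  m ≈ 933.8 g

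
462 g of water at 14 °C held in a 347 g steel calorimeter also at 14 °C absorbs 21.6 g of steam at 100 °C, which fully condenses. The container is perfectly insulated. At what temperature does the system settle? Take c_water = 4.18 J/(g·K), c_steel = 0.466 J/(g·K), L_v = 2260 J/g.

T_f ≈ 39.9 °C

Sum of m c ΔT and latent-heat terms is zero:
condense steam: −21.6·2260 = −48816; condensate cools 100→T: 21.6·4.18·(T − 100) = 90.29(T − 100); water warms: 462·4.18·(T − 14) = 1931.2(T − 14); cup: 161.7(T − 14)
2183.1 T = 48816 + 9028.8 + 29300 = 87145
T ≈ 39.92 °C (< 100 °C, so full condensation is consistent).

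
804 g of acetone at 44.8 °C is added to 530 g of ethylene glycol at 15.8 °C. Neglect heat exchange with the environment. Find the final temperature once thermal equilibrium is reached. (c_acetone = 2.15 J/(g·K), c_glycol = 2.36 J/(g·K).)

T_f ≈ 32.6 °C

Conservation of energy gives ΣQ = 0:
804*2.15*(T − 44.8) + 530*2.36*(T − 15.8) = 0
1728.6(T − 44.8) + 1250.8(T − 15.8) = 0
(1728.6 + 1250.8) T = 1728.6*44.8 + 1250.8*15.8
T = 97204/2979.4 ≈ 32.63 °C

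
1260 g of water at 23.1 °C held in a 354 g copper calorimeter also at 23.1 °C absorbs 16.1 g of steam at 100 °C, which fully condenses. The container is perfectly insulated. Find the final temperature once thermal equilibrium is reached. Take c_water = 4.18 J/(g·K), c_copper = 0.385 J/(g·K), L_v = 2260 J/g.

T_f ≈ 30.7 °C

Net heat exchanged in the isolated system is zero:
latent heat released on condensation: 16.1×2260 = 36386
  condensed water 100 °C→T: 67.3(T − 100)
  original water: 5266.8(T − 23.1)
  cup: 136.29(T − 23.1)
5470.4 T = 36386 + 6729.8 + 124811 = 167927
T ≈ 30.70 °C (< 100 °C, so full condensation is consistent).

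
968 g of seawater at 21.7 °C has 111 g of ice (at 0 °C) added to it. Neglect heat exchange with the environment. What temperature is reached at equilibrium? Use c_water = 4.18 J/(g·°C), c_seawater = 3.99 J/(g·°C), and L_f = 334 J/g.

Let T be the final temperature. ΣQ_i = 0:
fusion: m_ice L_f = 111·334 = 37074; meltwater 0→T: 111·4.18·T = 463.98 T; seawater cools: 968·3.99·(T − 21.7) = 3862.3(T − 21.7)
4326.3 T = 83812 − 37074 = 46738
T ≈ 10.80 °C — above 0 °C, consistent with complete melting.

T_f ≈ 10.8 °C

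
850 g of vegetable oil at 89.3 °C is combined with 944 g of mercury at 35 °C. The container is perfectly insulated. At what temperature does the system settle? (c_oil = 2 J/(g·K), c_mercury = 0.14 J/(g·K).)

T_f ≈ 85.4 °C

|Q_oil| = |Q_mercury|:
850×2×(89.3 − T) = 944×0.14×(T − 35)
1700(89.3 − T) = 132.16(T − 35)
1832.2 T = 156436  ⇒  T ≈ 85.38 °C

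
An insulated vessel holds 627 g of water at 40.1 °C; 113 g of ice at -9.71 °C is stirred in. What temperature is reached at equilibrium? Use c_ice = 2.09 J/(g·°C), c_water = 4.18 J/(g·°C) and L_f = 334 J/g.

Energy conservation, ΣQ = 0:
ice -9.71→0 °C: 113·2.09·9.71 = 2293.2
  melt ice: 113·334 = 37742
  meltwater 0→T: 113·4.18·T = 472.34 T
  water: 2620.9(T − 40.1)
3093.2 T = 105096 − 40035 = 65061
T ≈ 21.03 °C (positive, so assuming full melt was valid).

T_f ≈ 21.0 °C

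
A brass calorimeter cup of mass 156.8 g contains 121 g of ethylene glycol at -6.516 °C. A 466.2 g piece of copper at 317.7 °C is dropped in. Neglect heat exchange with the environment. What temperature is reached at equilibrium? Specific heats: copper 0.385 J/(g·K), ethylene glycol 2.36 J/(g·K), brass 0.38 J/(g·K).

T_f ≈ 104.4 °C

Net heat exchanged in the isolated system is zero:
466.2·0.385·(T − 317.7) + 121·2.36·(T − (-6.516)) + 156.8·0.38·(T − (-6.516)) = 0
524.63 T = 54774
T = 54774 / 524.63 = 104 °C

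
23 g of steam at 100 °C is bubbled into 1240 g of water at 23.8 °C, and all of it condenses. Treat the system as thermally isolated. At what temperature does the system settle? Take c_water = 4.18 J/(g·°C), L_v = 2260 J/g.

Sum of m c ΔT and latent-heat terms is zero:
condense steam: −23·2260 = −51980
  condensed water 100 °C→T: 96.14(T − 100)
  water warms: 1240·4.18·(T − 23.8) = 5183.2(T − 23.8)
5279.3 T = 51980 + 9614 + 123360 = 184954
T ≈ 35.03 °C — below 100 °C, confirming all the steam condensed.

T_f ≈ 35.0 °C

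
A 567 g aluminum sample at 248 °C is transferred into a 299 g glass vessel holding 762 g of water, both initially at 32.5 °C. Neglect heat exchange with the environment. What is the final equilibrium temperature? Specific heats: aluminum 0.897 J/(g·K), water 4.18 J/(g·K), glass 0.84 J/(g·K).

T_f ≈ 60.3 °C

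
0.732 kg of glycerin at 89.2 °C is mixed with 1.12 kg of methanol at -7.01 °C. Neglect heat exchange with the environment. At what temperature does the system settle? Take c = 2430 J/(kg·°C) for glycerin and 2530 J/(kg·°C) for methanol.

T_f ≈ 30.1 °C

Net heat exchanged in the isolated system is zero:
0.732×2430×(T − 89.2) + 1.12×2530×(T − (-7.01)) = 0
1778.8(T − 89.2) + 2833.6(T − (-7.01)) = 0
(1778.8 + 2833.6) T = 1778.8×89.2 + 2833.6×(-7.01)
T = 138802 / 4612.4 = 30.1 °C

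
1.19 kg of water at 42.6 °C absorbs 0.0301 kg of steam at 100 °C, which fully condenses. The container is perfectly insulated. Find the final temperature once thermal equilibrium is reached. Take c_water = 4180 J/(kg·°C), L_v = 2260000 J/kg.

Energy conservation, ΣQ = 0:
steam→water at 100 °C releases m L_v = 0.0301×2260000 = 68026; condensate cools 100→T: 0.0301×4180×(T − 100) = 125.82(T − 100); original water: 4974.2(T − 42.6)
5100 T = 68026 + 12582 + 211901 = 292509
T ≈ 57.35 °C, under the boiling point, so the assumption holds.

T_f ≈ 57.4 °C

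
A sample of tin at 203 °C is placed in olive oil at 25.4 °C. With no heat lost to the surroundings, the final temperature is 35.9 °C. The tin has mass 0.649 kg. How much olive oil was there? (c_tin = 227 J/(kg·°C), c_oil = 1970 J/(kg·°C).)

Setting the total heat transfer to zero:
0.649·227·(35.9 − 203) + m·1970·(35.9 − 25.4) = 0
20685 m = 24618
m = 24618/20685 ≈ 1.19 kg

m ≈ 1.19 kg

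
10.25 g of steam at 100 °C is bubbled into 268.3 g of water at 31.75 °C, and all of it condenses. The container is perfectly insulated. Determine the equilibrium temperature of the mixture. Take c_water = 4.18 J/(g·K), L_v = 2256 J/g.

T_f ≈ 54.1 °C

Energy conservation, ΣQ = 0:
condense steam: −10.25·2256 = −23124; condensed water 100 °C→T: 42.84(T − 100); water warms: 268.3·4.18·(T − 31.75) = 1121.5(T − 31.75)
1164.3 T = 23124 + 4284.5 + 35607 = 63016
T ≈ 54.12 °C (< 100 °C, so full condensation is consistent).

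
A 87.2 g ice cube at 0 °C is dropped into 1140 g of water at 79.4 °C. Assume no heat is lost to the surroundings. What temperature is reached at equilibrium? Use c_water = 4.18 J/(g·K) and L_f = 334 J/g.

Taking heat into each body as positive, Σ m c ΔT = 0:
melt ice: 87.2·334 = 29125; warm the meltwater: 364.5 T; water cools: 1140·4.18·(T − 79.4) = 4765.2(T − 79.4)
5129.7 T = 378357 − 29125 = 349232
T ≈ 68.08 °C (positive, so assuming full melt was valid).

T_f ≈ 68.1 °C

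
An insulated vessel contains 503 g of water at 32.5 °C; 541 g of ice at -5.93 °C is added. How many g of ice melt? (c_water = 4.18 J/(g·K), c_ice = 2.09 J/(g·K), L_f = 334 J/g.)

Water can give up m c ΔT = 503·4.18·32.5 = 68333 J before reaching 0 °C.
Warming the ice to 0 °C takes 541·2.09·5.93 = 6705 J, leaving 61628 J for melting.
Fully melting the ice requires m_ice L_f = 541·334 = 180694 J.
61628 J < 180694 J, so only part of the ice melts and the system sits at 0 °C.
m_melted·334 = 61628  ⇒  m_melted ≈ 184.5 g.

m_melted ≈ 185 g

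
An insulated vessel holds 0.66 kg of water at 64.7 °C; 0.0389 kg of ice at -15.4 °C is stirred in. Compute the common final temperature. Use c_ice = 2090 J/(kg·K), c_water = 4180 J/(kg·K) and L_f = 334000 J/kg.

T_f ≈ 56.2 °C

Taking heat into each body as positive, Σ m c ΔT = 0:
ice -15.4→0 °C: 0.0389·2090·15.4 = 1252; fusion: m_ice L_f = 0.0389·334000 = 12993; warm the meltwater: 162.6 T; water: 2758.8(T − 64.7)
2921.4 T = 178494 − 14245 = 164250
T ≈ 56.22 °C. Since T > 0 °C, the all-ice-melts assumption holds.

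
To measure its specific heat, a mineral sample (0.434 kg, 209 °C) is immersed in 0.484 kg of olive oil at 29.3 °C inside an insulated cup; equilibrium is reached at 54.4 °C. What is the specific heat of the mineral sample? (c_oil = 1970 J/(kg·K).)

c ≈ 357 J/(kg·K)

Heat lost by the mineral sample = heat gained by the oil:
0.434×c×(209 − 54.4) = 0.484×1970×(54.4 − 29.3)
67.1 c = 23932  ⇒  c ≈ 356.7 J/(kg·K)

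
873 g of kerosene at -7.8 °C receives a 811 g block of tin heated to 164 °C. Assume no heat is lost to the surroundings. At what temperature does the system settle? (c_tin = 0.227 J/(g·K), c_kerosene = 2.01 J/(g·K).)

T_f ≈ 8.5 °C

|Q_tin| = |Q_kerosene|:
811*0.227*(164 − T) = 873*2.01*(T − (-7.8))
184.1(164 − T) = 1754.7(T − (-7.8))
1938.8 T = 16505  ⇒  T ≈ 8.51 °C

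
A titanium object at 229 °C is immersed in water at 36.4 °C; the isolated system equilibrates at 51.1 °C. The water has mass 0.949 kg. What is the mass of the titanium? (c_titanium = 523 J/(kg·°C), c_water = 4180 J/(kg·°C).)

m ≈ 0.627 kg

Net heat exchanged in the isolated system is zero:
m×523×(51.1 − 229) + 0.949×4180×(51.1 − 36.4) = 0
-93042 m = -58312
m = -58312/-93042 ≈ 0.6267 kg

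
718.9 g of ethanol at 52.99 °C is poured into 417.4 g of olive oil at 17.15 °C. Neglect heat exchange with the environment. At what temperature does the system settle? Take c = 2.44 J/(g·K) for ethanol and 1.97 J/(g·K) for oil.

T_f ≈ 41.6 °C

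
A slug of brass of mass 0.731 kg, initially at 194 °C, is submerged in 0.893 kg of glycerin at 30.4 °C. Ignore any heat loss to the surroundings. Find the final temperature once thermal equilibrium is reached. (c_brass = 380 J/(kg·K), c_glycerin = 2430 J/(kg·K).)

T_f ≈ 49.0 °C

|Q_brass| = |Q_glycerin|:
0.731*380*(194 − T) = 0.893*2430*(T − 30.4)
277.78(194 − T) = 2170(T − 30.4)
2447.8 T = 119857  ⇒  T ≈ 48.97 °C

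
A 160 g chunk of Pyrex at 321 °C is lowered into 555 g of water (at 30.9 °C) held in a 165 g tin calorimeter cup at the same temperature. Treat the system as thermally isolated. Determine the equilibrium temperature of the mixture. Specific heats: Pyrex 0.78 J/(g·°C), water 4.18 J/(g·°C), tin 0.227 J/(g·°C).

T_f = Σ m_i c_i T_i / Σ m_i c_i:
T_f = (124.8×321 + 2319.9×30.9 + 37.45×30.9) / (124.8 + 2319.9 + 37.45)
    = 112903 / 2482.2 ≈ 45.49 °C

T_f ≈ 45.5 °C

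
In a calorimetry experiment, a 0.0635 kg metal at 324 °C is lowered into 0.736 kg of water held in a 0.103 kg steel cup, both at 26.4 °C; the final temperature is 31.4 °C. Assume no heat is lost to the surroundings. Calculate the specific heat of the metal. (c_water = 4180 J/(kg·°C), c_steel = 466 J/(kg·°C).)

c ≈ 841 J/(kg·°C)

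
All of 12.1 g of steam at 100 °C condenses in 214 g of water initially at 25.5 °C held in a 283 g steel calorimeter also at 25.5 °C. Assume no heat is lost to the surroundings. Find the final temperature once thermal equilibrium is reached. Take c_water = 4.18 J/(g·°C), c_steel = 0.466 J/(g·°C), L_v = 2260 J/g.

T_f ≈ 54.4 °C

Energy balance with sensible and latent terms:
steam→water at 100 °C releases m L_v = 12.1·2260 = 27346; condensate cools 100→T: 12.1·4.18·(T − 100) = 50.58(T − 100); original water: 894.52(T − 25.5); cup: 131.88(T − 25.5)
1077 T = 27346 + 5057.8 + 26173 = 58577
T ≈ 54.39 °C — below 100 °C, confirming all the steam condensed.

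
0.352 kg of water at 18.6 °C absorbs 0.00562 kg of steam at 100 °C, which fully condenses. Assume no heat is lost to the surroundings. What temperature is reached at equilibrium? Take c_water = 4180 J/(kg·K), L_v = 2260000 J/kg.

Energy conservation, ΣQ = 0:
condense steam: −0.00562·2260000 = −12701
  condensate cools 100→T: 0.00562·4180·(T − 100) = 23.49(T − 100)
  original water: 1471.4(T − 18.6)
1494.9 T = 12701 + 2349.2 + 27367 = 42418
T ≈ 28.38 °C — below 100 °C, confirming all the steam condensed.

T_f ≈ 28.4 °C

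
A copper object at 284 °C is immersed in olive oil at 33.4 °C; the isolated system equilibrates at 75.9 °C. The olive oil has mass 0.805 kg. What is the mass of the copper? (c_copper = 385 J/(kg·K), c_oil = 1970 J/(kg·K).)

|Q_copper| = |Q_oil|:
m×385×(284 − 75.9) = 0.805×1970×(75.9 − 33.4)
80118 m = 67399  ⇒  m ≈ 0.8412 kg

m ≈ 0.841 kg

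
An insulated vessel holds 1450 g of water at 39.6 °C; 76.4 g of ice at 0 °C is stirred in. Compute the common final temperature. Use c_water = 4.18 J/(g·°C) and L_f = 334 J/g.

Taking heat into each body as positive, Σ m c ΔT = 0:
melt ice: 76.4×334 = 25518; meltwater 0→T: 76.4×4.18×T = 319.35 T; water: 6061(T − 39.6)
6380.4 T = 240016 − 25518 = 214498
T ≈ 33.62 °C (positive, so assuming full melt was valid).

T_f ≈ 33.6 °C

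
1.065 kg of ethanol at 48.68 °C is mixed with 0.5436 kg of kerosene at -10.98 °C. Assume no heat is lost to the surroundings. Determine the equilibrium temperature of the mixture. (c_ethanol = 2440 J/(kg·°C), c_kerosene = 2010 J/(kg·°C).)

T_f ≈ 31.0 °C

Net heat exchanged in the isolated system is zero:
1.065*2440*(T − 48.68) + 0.5436*2010*(T − (-10.98)) = 0
(2598.6 + 1092.6) T = 2598.6*48.68 + 1092.6*(-10.98)
T = 114503/3691.2 ≈ 31.02 °C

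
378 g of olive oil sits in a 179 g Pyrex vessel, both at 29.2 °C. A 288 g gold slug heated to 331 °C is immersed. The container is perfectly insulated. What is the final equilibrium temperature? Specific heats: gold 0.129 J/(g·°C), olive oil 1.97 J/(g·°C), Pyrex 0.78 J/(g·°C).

T_f ≈ 41.4 °C

Net heat exchanged in the isolated system is zero:
288×0.129×(T − 331) + 378×1.97×(T − 29.2) + 179×0.78×(T − 29.2) = 0
37.15(T − 331) + 744.66(T − 29.2) + 139.62(T − 29.2) = 0
921.43 T = 38118
T = 38118/921.43 ≈ 41.37 °C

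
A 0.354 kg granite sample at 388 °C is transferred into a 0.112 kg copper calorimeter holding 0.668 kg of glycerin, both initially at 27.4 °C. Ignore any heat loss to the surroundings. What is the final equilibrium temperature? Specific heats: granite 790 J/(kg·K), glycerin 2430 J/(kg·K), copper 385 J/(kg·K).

T_f ≈ 79.2 °C

Energy conservation, ΣQ = 0:
0.354·790·(T − 388) + 0.668·2430·(T − 27.4) + 0.112·385·(T − 27.4) = 0
279.66(T − 388) + 1623.2(T − 27.4) + 43.12(T − 27.4) = 0
(279.66 + 1623.2 + 43.12) T = 279.66·388 + 1623.2·27.4 + 43.12·27.4
T = 154166 / 1946 = 79.2 °C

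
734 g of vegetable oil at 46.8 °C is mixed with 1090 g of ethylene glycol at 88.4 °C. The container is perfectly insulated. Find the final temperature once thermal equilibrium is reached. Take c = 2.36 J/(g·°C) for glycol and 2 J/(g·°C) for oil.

Heat lost by the glycol equals heat gained by the oil:
1090·2.36·(88.4 − T) = 734·2·(T − 46.8)
2572.4(88.4 − T) = 1468(T − 46.8)
4040.4 T = 296103  ⇒  T ≈ 73.29 °C

T_f ≈ 73.3 °C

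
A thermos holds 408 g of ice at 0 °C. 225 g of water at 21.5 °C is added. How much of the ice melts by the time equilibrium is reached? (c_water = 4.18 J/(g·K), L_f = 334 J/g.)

m_melted ≈ 60.5 g

Cooling the water to 0 °C releases 225·4.18·21.5 = 20221 J.
To melt every bit of ice: 408·334 = 136272 J.
That's not enough to melt it all — equilibrium is at 0 °C with ice remaining.
m_melted·334 = 20221  ⇒  m_melted ≈ 60.54 g.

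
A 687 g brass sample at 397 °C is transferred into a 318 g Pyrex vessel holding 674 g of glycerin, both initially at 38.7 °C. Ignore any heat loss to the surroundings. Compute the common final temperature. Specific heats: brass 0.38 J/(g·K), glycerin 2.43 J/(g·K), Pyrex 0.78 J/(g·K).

Setting the total heat transfer to zero:
687*0.38*(T − 397) + 674*2.43*(T − 38.7) + 318*0.78*(T − 38.7) = 0
261.06(T − 397) + 1637.8(T − 38.7) + 248.04(T − 38.7) = 0
2146.9 T = 176624
T = 176624 / 2146.9 = 82.3 °C

T_f ≈ 82.3 °C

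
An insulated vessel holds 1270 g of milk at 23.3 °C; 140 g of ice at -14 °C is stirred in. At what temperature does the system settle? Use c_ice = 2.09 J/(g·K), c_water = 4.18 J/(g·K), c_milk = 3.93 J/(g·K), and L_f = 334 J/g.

Heat gained plus heat lost sum to zero:
warm ice to 0 °C: 140×2.09×(0 − (-14)) = 4096.4
  fusion: m_ice L_f = 140×334 = 46760
  meltwater 0→T: 140×4.18×T = 585.2 T
  milk cools: 1270×3.93×(T − 23.3) = 4991.1(T − 23.3)
5576.3 T = 116293 − 50856 = 65436
T ≈ 11.73 °C. Since T > 0 °C, the all-ice-melts assumption holds.

T_f ≈ 11.7 °C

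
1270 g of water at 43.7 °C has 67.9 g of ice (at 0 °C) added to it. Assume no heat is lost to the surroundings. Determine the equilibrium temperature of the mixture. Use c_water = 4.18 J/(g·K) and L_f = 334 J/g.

Heat gained plus heat lost sum to zero:
fusion: m_ice L_f = 67.9×334 = 22679; warm the meltwater: 283.82 T; water: 5308.6(T − 43.7)
5592.4 T = 231986 − 22679 = 209307
T ≈ 37.43 °C (positive, so assuming full melt was valid).

T_f ≈ 37.4 °C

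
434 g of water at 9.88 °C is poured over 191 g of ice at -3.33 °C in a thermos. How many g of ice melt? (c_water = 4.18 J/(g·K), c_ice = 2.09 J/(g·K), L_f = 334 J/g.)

m_melted ≈ 49.7 g

Heat available from the water dropping to 0 °C: 434·4.18·9.88 = 17924 J.
Warming the ice to 0 °C takes 191·2.09·3.33 = 1329.3 J, leaving 16594 J for melting.
To melt every bit of ice: 191·334 = 63794 J.
That's not enough to melt it all — equilibrium is at 0 °C with ice remaining.
m_melt = 16594 / L_f = 49.68 g.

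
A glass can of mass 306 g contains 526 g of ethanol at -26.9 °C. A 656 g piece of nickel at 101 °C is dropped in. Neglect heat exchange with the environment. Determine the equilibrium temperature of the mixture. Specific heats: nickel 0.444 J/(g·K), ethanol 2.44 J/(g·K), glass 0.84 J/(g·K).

Energy conservation, ΣQ = 0:
656*0.444*(T − 101) + 526*2.44*(T − (-26.9)) + 306*0.84*(T − (-26.9)) = 0
291.26(T − 101) + 1283.4(T − (-26.9)) + 257.04(T − (-26.9)) = 0
1831.7 T = -12021
T = -12021 / 1831.7 = -6.56 °C

T_f ≈ -6.6 °C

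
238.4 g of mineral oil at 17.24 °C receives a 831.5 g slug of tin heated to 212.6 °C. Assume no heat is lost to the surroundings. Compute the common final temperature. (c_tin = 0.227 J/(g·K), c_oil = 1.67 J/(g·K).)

T_f ≈ 80.1 °C

Set heat shed by the hot body equal to heat absorbed by the cold body:
831.5*0.227*(212.6 − T) = 238.4*1.67*(T − 17.24)
188.75(212.6 − T) = 398.13(T − 17.24)
586.88 T = 46992  ⇒  T ≈ 80.07 °C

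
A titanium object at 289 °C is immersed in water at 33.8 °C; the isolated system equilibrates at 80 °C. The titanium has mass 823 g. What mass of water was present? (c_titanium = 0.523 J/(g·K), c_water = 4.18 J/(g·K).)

m ≈ 466 g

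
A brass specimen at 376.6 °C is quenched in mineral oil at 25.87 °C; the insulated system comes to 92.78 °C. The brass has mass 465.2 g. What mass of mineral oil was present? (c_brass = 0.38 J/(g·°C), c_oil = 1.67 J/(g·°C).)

m ≈ 449 g

Heat lost by the brass = heat gained by the oil:
465.2×0.38×(376.6 − 92.78) = m×1.67×(92.78 − 25.87)
111.74 m = 50173  ⇒  m ≈ 449 g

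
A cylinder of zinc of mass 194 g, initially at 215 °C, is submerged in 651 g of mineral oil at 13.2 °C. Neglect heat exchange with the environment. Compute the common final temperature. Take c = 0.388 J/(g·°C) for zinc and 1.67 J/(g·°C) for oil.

T_f ≈ 26.3 °C

T_f = Σ m_i c_i T_i / Σ m_i c_i:
T_f = (75.27×215 + 1087.2×13.2) / (75.27 + 1087.2)
    = 30534 / 1162.4 ≈ 26.27 °C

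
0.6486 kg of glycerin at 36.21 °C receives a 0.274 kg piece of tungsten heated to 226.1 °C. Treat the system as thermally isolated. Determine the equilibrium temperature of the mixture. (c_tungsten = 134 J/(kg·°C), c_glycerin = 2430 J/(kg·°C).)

Heat gained plus heat lost sum to zero:
0.274×134×(T − 226.1) + 0.6486×2430×(T − 36.21) = 0
36.72(T − 226.1) + 1576.1(T − 36.21) = 0
(36.72 + 1576.1) T = 36.72×226.1 + 1576.1×36.21
T = 65372/1612.8 ≈ 40.53 °C

T_f ≈ 40.5 °C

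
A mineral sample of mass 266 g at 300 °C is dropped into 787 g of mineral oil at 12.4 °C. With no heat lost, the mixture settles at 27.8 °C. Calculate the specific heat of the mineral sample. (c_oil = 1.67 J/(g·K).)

Conservation of energy gives ΣQ = 0:
266×c×(27.8 − 300) + 787×1.67×(27.8 − 12.4) = 0
-72405 c = -20240
c = -20240/-72405 ≈ 0.2795 J/(g·K)

c ≈ 0.28 J/(g·K)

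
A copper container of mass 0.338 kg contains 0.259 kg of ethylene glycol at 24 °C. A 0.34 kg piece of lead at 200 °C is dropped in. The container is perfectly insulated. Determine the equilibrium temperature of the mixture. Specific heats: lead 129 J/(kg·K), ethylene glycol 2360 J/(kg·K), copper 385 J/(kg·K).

Taking heat into each body as positive, Σ m c ΔT = 0:
0.34*129*(T − 200) + 0.259*2360*(T − 24) + 0.338*385*(T − 24) = 0
(43.86 + 611.24 + 130.13) T = 43.86*200 + 611.24*24 + 130.13*24
T = 26565/785.23 ≈ 33.83 °C

T_f ≈ 33.8 °C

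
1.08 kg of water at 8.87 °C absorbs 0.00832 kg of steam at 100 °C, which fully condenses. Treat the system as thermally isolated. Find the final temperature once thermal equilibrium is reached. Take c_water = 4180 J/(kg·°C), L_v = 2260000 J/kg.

T_f ≈ 13.7 °C

Heat gained plus heat lost sum to zero:
latent heat released on condensation: 0.00832·2260000 = 18803
  condensed water 100 °C→T: 34.78(T − 100)
  original water: 4514.4(T − 8.87)
4549.2 T = 18803 + 3477.8 + 40043 = 62324
T ≈ 13.70 °C (< 100 °C, so full condensation is consistent).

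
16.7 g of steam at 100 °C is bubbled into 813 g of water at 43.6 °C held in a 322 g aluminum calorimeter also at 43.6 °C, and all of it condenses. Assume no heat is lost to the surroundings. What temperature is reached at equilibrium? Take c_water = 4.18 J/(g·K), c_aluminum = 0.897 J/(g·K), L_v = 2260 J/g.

Let T be the final temperature. ΣQ_i = 0:
latent heat released on condensation: 16.7·2260 = 37742; condensate cools 100→T: 16.7·4.18·(T − 100) = 69.81(T − 100); water warms: 813·4.18·(T − 43.6) = 3398.3(T − 43.6); aluminum cup: 322·0.897·(T − 43.6) = 288.83(T − 43.6)
3757 T = 37742 + 6980.6 + 160761 = 205483
T ≈ 54.69 °C — below 100 °C, confirming all the steam condensed.

T_f ≈ 54.7 °C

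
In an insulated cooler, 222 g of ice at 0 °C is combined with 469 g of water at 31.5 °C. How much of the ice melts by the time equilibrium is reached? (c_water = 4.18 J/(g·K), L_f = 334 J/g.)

m_melted ≈ 185 g

Cooling the water to 0 °C releases 469×4.18×31.5 = 61753 J.
To melt every bit of ice: 222×334 = 74148 J.
Since 61753 < 74148 J, not all the ice melts; equilibrium is at 0 °C.
m_melted×334 = 61753  ⇒  m_melted ≈ 184.9 g.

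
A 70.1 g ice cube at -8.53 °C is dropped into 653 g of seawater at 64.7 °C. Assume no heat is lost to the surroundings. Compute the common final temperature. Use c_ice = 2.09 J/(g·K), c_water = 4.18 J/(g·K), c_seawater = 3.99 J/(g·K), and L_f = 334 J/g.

Energy balance with sensible and latent terms:
warm ice to 0 °C: 70.1×2.09×(0 − (-8.53)) = 1249.7; melt ice: 70.1×334 = 23413; meltwater 0→T: 70.1×4.18×T = 293.02 T; seawater cools: 653×3.99×(T − 64.7) = 2605.5(T − 64.7)
2898.5 T = 168574 − 24663 = 143911
T ≈ 49.65 °C — above 0 °C, consistent with complete melting.

T_f ≈ 49.7 °C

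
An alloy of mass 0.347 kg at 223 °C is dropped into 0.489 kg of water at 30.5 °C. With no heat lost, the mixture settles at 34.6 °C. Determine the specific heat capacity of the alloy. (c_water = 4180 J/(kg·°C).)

c ≈ 128 J/(kg·°C)

Heat lost by the alloy = heat gained by the water:
0.347·c·(223 − 34.6) = 0.489·4180·(34.6 − 30.5)
65.37 c = 8380.5  ⇒  c ≈ 128.2 J/(kg·°C)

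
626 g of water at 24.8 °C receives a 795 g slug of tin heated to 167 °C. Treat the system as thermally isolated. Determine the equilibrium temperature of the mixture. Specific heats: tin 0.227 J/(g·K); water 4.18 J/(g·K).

Heat lost by the tin equals heat gained by the water:
795×0.227×(167 − T) = 626×4.18×(T − 24.8)
180.47(167 − T) = 2616.7(T − 24.8)
2797.1 T = 95031  ⇒  T ≈ 33.97 °C

T_f ≈ 34.0 °C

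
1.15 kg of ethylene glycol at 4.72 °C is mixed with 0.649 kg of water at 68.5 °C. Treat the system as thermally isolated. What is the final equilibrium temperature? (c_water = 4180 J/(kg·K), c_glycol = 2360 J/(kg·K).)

T_f ≈ 36.6 °C

With ΣQ=0 the equilibrium temperature is the m·c-weighted mean:
T_f = (2712.8*68.5 + 2714*4.72) / (2712.8 + 2714)
    = 198638 / 5426.8 ≈ 36.60 °C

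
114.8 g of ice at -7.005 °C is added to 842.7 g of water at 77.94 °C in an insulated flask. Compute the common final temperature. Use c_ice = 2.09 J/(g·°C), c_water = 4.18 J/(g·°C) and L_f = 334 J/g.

T_f ≈ 58.6 °C

Setting the total heat transfer to zero:
warm ice to 0 °C: 114.8·2.09·(0 − (-7.005)) = 1680.7; fusion: m_ice L_f = 114.8·334 = 38343; meltwater 0→T: 114.8·4.18·T = 479.86 T; water: 3522.5(T − 77.94)
4002.3 T = 274543 − 40024 = 234519
T ≈ 58.60 °C (positive, so assuming full melt was valid).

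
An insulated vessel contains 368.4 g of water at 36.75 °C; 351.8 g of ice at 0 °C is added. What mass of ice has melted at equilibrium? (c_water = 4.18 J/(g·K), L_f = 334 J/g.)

m_melted ≈ 169 g

Cooling the water to 0 °C releases 368.4·4.18·36.75 = 56592 J.
Fully melting the ice requires m_ice L_f = 351.8·334 = 117501 J.
That's not enough to melt it all — equilibrium is at 0 °C with ice remaining.
m_melted·334 = 56592  ⇒  m_melted ≈ 169.4 g.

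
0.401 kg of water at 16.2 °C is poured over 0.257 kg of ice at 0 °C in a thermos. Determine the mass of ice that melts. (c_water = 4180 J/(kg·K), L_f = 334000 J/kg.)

m_melted ≈ 0.0813 kg

Cooling the water to 0 °C releases 0.401·4180·16.2 = 27154 J.
Melting all 0.257 kg of ice would need 0.257·334000 = 85838 J.
That's not enough to melt it all — equilibrium is at 0 °C with ice remaining.
m_melt = 27154 / L_f = 0.0813 kg.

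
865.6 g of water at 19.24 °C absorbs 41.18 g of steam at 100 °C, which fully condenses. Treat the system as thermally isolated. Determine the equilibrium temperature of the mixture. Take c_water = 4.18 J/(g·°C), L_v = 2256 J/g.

T_f ≈ 47.4 °C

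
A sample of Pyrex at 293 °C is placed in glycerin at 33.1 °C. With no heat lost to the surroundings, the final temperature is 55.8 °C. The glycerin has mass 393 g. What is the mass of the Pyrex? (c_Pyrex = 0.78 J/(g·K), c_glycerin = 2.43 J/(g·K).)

m ≈ 117 g

Conservation of energy gives ΣQ = 0:
m×0.78×(55.8 − 293) + 393×2.43×(55.8 − 33.1) = 0
-185.02 m = -21678
m = -21678/-185.02 ≈ 117.2 g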